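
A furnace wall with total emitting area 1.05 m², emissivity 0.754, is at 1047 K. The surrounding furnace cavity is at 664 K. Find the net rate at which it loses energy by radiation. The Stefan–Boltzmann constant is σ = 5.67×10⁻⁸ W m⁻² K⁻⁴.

Q ≈ 45200 W

Q = εσA(T⁴ − T_s⁴). T⁴ − T_s⁴ = (1047)⁴ − (664)⁴ = 1.20×10^12 − 1.94×10^11 = 1.01×10^12 K⁴.
Q = 0.754 × 5.67×10⁻⁸ × 1.05 × 1.01×10^12 = 45200 W.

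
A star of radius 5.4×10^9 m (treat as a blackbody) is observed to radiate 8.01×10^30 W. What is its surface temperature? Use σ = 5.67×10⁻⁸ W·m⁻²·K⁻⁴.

T ≈ 24900 K

A = 4πr² = 4π × (5.4×10^9)² = 3.66×10^20 m².
From P = σAT⁴, T = (P / σA)^(1/4) = (8.01×10^30 / (5.67×10⁻⁸ × 3.66×10^20))^(1/4).
T = (3.86×10^17)^(1/4) = 24900 K.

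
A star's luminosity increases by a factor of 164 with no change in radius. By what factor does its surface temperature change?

P ∝ T⁴ ⇒ T ∝ P^(1/4), so T scales by (164)^(1/4) = 3.58.

factor ≈ 3.58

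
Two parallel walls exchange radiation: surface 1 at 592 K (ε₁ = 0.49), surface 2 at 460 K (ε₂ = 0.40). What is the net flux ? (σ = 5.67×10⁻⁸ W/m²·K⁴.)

For two large parallel gray plates, q = σ(T₁⁴ − T₂⁴) / (1/ε₁ + 1/ε₂ − 1).
1/ε₁ + 1/ε₂ − 1 = 1/0.49 + 1/0.40 − 1 = 3.541.
T₁⁴ − T₂⁴ = 1.23×10^11 − 4.48×10^10 = 7.81×10^10 K⁴.
q = 5.67×10⁻⁸ × 7.81×10^10 / 3.541 = 1250 W/m².

q ≈ 1250 W/m²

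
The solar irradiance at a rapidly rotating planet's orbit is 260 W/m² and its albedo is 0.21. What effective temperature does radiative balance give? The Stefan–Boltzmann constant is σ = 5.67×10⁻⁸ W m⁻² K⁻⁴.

Power absorbed = (1−a)S·πR²; power emitted = 4πR²σT⁴. Equating and cancelling πR²:
T = ((1−a)S / 4σ)^(1/4) = (205 / (4 × 5.67×10⁻⁸))^(1/4) = (9.06×10^8)^(1/4).
T = 173 K.

T ≈ 173 K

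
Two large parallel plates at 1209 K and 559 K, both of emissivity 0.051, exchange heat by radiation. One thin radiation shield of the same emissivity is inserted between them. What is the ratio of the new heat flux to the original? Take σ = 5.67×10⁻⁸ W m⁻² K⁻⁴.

ratio ≈ 0.500

With N identical shields there are N+1 = 2 gaps in series, each with the same radiative resistance, so the flux falls to 1/(N+1) of its unshielded value.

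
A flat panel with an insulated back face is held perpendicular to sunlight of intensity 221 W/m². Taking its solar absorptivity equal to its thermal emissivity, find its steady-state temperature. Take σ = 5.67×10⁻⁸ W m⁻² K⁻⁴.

Absorbed flux αS = emitted flux εσT⁴ (one radiating face); with α = ε, T = (S/σ)^(1/4).
T = (221 / 5.67×10⁻⁸)^(1/4) = (3.90×10^9)^(1/4).
T = 250 K.

T ≈ 250 K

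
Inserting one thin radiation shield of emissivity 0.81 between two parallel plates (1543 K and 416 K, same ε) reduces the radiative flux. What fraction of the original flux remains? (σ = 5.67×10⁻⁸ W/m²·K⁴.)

With N identical shields there are N+1 = 2 gaps in series, each with the same radiative resistance, so the flux falls to 1/(N+1) of its unshielded value.

ratio ≈ 0.500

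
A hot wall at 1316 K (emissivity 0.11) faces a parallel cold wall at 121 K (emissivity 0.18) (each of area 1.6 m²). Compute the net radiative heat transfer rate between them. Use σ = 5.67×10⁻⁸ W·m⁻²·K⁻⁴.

Q ≈ 19900 W

For two large parallel gray plates, q = σ(T₁⁴ − T₂⁴) / (1/ε₁ + 1/ε₂ − 1).
1/ε₁ + 1/ε₂ − 1 = 1/0.11 + 1/0.18 − 1 = 13.65.
T₁⁴ − T₂⁴ = 3.00×10^12 − 2.14×10^8 = 3.00×10^12 K⁴.
q = 5.67×10⁻⁸ × 3.00×10^12 / 13.65 = 12500 W/m².
Q = q·A = 12500 × 1.6 = 19900 W.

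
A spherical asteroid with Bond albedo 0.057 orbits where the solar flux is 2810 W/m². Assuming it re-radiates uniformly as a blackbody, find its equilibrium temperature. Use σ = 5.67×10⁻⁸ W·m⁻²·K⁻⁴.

Power absorbed = (1−a)S·πR²; power emitted = 4πR²σT⁴. Equating and cancelling πR²:
T = ((1−a)S / 4σ)^(1/4) = (2650 / (4 × 5.67×10⁻⁸))^(1/4) = (1.17×10^10)^(1/4).
T = 329 K.

T ≈ 329 K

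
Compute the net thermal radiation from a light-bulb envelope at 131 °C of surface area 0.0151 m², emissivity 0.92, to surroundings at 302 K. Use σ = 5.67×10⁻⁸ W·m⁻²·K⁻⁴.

Convert: 131 °C = 404 K.
Q = εσA(T⁴ − T_s⁴). T⁴ − T_s⁴ = (404)⁴ − (302)⁴ = 2.66×10^10 − 8.32×10^9 = 1.83×10^10 K⁴.
Q = 0.92 × 5.67×10⁻⁸ × 0.0151 × 1.83×10^10 = 14.4 W.

Q ≈ 14.4 W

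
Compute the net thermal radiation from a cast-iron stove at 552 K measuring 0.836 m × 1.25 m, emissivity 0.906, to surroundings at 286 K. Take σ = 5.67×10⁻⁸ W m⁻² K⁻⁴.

A = 0.836 × 1.25 = 1.04 m².
Q = εσA(T⁴ − T_s⁴). T⁴ − T_s⁴ = (552)⁴ − (286)⁴ = 9.28×10^10 − 6.69×10^9 = 8.62×10^10 K⁴.
Q = 0.906 × 5.67×10⁻⁸ × 1.04 × 8.62×10^10 = 4620 W.

Q ≈ 4620 W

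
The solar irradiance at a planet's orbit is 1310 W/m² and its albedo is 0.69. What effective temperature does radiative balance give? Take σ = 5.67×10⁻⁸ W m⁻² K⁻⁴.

Power absorbed = (1−a)S·πR²; power emitted = 4πR²σT⁴. Equating and cancelling πR²:
T = ((1−a)S / 4σ)^(1/4) = (406 / (4 × 5.67×10⁻⁸))^(1/4) = (1.79×10^9)^(1/4).
T = 206 K.

T ≈ 206 K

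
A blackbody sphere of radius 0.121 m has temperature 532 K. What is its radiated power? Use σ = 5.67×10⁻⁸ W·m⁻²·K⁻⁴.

A = 4πr² = 4π × (0.121)² = 0.184 m².
P = σAT⁴ = 5.67×10⁻⁸ × 0.184 × (532)⁴ = 5.67×10⁻⁸ × 0.184 × 8.01×10^10.
P = 836 W.

P ≈ 836 W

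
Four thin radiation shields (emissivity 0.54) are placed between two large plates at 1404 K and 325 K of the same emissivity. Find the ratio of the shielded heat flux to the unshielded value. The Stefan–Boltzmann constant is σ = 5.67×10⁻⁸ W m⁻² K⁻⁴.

With N identical shields there are N+1 = 5 gaps in series, each with the same radiative resistance, so the flux falls to 1/(N+1) of its unshielded value.

ratio ≈ 0.200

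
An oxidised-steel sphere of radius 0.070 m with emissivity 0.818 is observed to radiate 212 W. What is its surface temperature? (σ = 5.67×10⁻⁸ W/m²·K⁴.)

T ≈ 522 K

A = 4πr² = 4π × (0.070)² = 0.0616 m².
From P = εσAT⁴, T = (P / εσA)^(1/4) = (212 / (0.818 × 5.67×10⁻⁸ × 0.0616))^(1/4).
T = (7.42×10^10)^(1/4) = 522 K.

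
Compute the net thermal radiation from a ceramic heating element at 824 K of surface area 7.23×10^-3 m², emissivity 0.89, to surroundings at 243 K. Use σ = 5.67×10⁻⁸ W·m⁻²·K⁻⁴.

Q = εσA(T⁴ − T_s⁴). T⁴ − T_s⁴ = (824)⁴ − (243)⁴ = 4.61×10^11 − 3.49×10^9 = 4.58×10^11 K⁴.
Q = 0.89 × 5.67×10⁻⁸ × 7.23×10^-3 × 4.58×10^11 = 167 W.

Q ≈ 167 W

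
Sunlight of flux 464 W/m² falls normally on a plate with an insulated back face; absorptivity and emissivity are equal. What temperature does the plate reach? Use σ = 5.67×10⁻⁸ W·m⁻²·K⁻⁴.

Absorbed flux αS = emitted flux εσT⁴ (one radiating face); with α = ε, T = (S/σ)^(1/4).
T = (464 / 5.67×10⁻⁸)^(1/4) = (8.18×10^9)^(1/4).
T = 301 K.

T ≈ 301 K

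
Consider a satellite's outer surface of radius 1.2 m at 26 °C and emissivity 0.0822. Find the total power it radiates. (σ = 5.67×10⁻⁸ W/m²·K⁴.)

A = 4πr² = 4π × (1.2)² = 18.1 m².
26 °C = 299 K.
Stefan–Boltzmann: P = εσAT⁴ = 0.0822 × 5.67×10⁻⁸ × 18.1 × (299)⁴ = 0.0822 × 5.67×10⁻⁸ × 18.1 × 7.99×10^9.
P = 674 W.

P ≈ 674 W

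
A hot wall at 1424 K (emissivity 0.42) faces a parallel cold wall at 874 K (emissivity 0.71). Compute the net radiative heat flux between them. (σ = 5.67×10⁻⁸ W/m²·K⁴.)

q ≈ 71700 W/m²

For two large parallel gray plates, q = σ(T₁⁴ − T₂⁴) / (1/ε₁ + 1/ε₂ − 1).
1/ε₁ + 1/ε₂ − 1 = 1/0.42 + 1/0.71 − 1 = 2.789.
T₁⁴ − T₂⁴ = 4.11×10^12 − 5.84×10^11 = 3.53×10^12 K⁴.
q = 5.67×10⁻⁸ × 3.53×10^12 / 2.789 = 71700 W/m².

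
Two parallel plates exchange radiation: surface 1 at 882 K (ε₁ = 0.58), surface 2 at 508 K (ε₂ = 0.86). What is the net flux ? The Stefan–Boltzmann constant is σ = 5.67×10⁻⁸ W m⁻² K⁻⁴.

For two large parallel gray plates, q = σ(T₁⁴ − T₂⁴) / (1/ε₁ + 1/ε₂ − 1).
1/ε₁ + 1/ε₂ − 1 = 1/0.58 + 1/0.86 − 1 = 1.887.
T₁⁴ − T₂⁴ = 6.05×10^11 − 6.66×10^10 = 5.39×10^11 K⁴.
q = 5.67×10⁻⁸ × 5.39×10^11 / 1.887 = 16200 W/m².

q ≈ 16200 W/m²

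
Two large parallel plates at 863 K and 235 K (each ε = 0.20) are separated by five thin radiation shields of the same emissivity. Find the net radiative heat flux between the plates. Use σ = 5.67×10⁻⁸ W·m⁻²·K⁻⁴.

Each of the 6 gaps contributes resistance (2/ε − 1) = 2/0.20 − 1 = 9.000; total = 54.00.
q = σ(T₁⁴ − T₂⁴) / 54.00 = 5.67×10⁻⁸ × 5.52×10^11 / 54.00 = 579 W/m².

q ≈ 579 W/m²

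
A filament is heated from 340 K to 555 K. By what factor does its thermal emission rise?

ratio ≈ 7.10

P ∝ T⁴, so the ratio is (555/340)⁴ = (1.632)⁴ = 7.10.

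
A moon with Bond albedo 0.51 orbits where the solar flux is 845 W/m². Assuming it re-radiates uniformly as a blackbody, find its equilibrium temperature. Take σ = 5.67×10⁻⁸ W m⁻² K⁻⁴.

Power absorbed = (1−a)S·πR²; power emitted = 4πR²σT⁴. Equating and cancelling πR²:
T = ((1−a)S / 4σ)^(1/4) = (414 / (4 × 5.67×10⁻⁸))^(1/4) = (1.83×10^9)^(1/4).
T = 207 K.

T ≈ 207 K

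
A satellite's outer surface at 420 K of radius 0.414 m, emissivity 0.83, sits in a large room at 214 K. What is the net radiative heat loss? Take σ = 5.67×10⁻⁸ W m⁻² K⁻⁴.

Q ≈ 2940 W

A = 4πr² = 4π × (0.414)² = 2.15 m².
Q = εσA(T⁴ − T_s⁴). T⁴ − T_s⁴ = (420)⁴ − (214)⁴ = 3.11×10^10 − 2.10×10^9 = 2.90×10^10 K⁴.
Q = 0.83 × 5.67×10⁻⁸ × 2.15 × 2.90×10^10 = 2940 W.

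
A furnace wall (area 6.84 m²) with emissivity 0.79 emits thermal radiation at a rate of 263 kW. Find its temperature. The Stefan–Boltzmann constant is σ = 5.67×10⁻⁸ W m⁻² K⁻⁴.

T ≈ 963 K

From P = εσAT⁴, T = (P / εσA)^(1/4) = (2.63×10^5 / (0.79 × 5.67×10⁻⁸ × 6.84))^(1/4).
T = (8.58×10^11)^(1/4) = 963 K.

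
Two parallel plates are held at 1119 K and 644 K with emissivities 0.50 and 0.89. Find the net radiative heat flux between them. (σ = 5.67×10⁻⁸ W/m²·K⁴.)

For two large parallel gray plates, q = σ(T₁⁴ − T₂⁴) / (1/ε₁ + 1/ε₂ − 1).
1/ε₁ + 1/ε₂ − 1 = 1/0.50 + 1/0.89 − 1 = 2.124.
T₁⁴ − T₂⁴ = 1.57×10^12 − 1.72×10^11 = 1.40×10^12 K⁴.
q = 5.67×10⁻⁸ × 1.40×10^12 / 2.124 = 37300 W/m².

q ≈ 37300 W/m²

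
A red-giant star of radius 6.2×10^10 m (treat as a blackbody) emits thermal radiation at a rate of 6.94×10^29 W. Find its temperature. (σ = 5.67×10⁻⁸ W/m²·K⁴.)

T ≈ 3990 K

A = 4πr² = 4π × (6.2×10^10)² = 4.83×10^22 m².
From P = σAT⁴, T = (P / σA)^(1/4) = (6.94×10^29 / (5.67×10⁻⁸ × 4.83×10^22))^(1/4).
T = (2.53×10^14)^(1/4) = 3990 K.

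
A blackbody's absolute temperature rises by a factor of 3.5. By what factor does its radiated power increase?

factor ≈ 150

P ∝ T⁴, so the power scales as (3.5)⁴ = 150.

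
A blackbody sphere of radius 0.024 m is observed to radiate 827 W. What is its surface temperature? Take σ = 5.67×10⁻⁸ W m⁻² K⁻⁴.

T ≈ 1190 K

A = 4πr² = 4π × (0.024)² = 7.24×10^-3 m².
From P = σAT⁴, T = (P / σA)^(1/4) = (827 / (5.67×10⁻⁸ × 7.24×10^-3))^(1/4).
T = (2.02×10^12)^(1/4) = 1190 K.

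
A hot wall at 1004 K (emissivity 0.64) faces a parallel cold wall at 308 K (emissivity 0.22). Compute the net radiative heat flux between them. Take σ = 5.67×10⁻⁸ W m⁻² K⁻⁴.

q ≈ 11200 W/m²

For two large parallel gray plates, q = σ(T₁⁴ − T₂⁴) / (1/ε₁ + 1/ε₂ − 1).
1/ε₁ + 1/ε₂ − 1 = 1/0.64 + 1/0.22 − 1 = 5.108.
T₁⁴ − T₂⁴ = 1.02×10^12 − 9.00×10^9 = 1.01×10^12 K⁴.
q = 5.67×10⁻⁸ × 1.01×10^12 / 5.108 = 11200 W/m².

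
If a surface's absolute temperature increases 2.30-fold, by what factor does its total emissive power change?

factor ≈ 28.0

P ∝ T⁴, so the power scales as (2.30)⁴ = 28.0.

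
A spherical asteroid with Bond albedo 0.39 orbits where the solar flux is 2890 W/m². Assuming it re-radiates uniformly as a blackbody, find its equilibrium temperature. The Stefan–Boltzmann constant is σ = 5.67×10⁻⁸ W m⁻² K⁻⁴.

Power absorbed = (1−a)S·πR²; power emitted = 4πR²σT⁴. Equating and cancelling πR²:
T = ((1−a)S / 4σ)^(1/4) = (1760 / (4 × 5.67×10⁻⁸))^(1/4) = (7.77×10^9)^(1/4).
T = 297 K.

T ≈ 297 K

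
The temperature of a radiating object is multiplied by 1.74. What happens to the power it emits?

P ∝ T⁴, so the power scales as (1.74)⁴ = 9.17.

factor ≈ 9.17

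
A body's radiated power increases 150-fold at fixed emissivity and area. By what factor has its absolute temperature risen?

factor ≈ 3.50

P ∝ T⁴ ⇒ T ∝ P^(1/4), so T scales by (150)^(1/4) = 3.50.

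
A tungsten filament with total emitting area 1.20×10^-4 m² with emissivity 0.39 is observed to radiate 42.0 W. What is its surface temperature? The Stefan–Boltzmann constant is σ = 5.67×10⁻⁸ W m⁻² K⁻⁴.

From P = εσAT⁴, T = (P / εσA)^(1/4) = (42.0 / (0.39 × 5.67×10⁻⁸ × 1.20×10^-4))^(1/4).
T = (1.58×10^13)^(1/4) = 1990 K.

T ≈ 1990 K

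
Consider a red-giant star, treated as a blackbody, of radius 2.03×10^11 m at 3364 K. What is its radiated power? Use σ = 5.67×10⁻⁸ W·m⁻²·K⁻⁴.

P ≈ 3.76×10^30 W

A = 4πr² = 4π × (2.03×10^11)² = 5.18×10^23 m².
P = σAT⁴ = 5.67×10⁻⁸ × 5.18×10^23 × (3364)⁴ = 5.67×10⁻⁸ × 5.18×10^23 × 1.28×10^14.
P = 3.76×10^30 W.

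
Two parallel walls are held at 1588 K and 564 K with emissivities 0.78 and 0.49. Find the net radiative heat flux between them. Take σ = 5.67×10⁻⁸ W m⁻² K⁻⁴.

q ≈ 1.53×10^5 W/m²

For two large parallel gray plates, q = σ(T₁⁴ − T₂⁴) / (1/ε₁ + 1/ε₂ − 1).
1/ε₁ + 1/ε₂ − 1 = 1/0.78 + 1/0.49 − 1 = 2.323.
T₁⁴ − T₂⁴ = 6.36×10^12 − 1.01×10^11 = 6.26×10^12 K⁴.
q = 5.67×10⁻⁸ × 6.26×10^12 / 2.323 = 1.53×10^5 W/m².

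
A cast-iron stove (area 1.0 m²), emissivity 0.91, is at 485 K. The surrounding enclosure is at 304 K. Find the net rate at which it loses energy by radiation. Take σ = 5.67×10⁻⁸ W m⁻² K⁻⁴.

Q = εσA(T⁴ − T_s⁴). T⁴ − T_s⁴ = (485)⁴ − (304)⁴ = 5.53×10^10 − 8.54×10^9 = 4.68×10^10 K⁴.
Q = 0.91 × 5.67×10⁻⁸ × 1.00 × 4.68×10^10 = 2410 W.

Q ≈ 2410 W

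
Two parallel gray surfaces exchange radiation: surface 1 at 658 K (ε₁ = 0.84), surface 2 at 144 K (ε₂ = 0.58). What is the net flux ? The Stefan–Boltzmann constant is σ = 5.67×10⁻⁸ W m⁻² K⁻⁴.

For two large parallel gray plates, q = σ(T₁⁴ − T₂⁴) / (1/ε₁ + 1/ε₂ − 1).
1/ε₁ + 1/ε₂ − 1 = 1/0.84 + 1/0.58 − 1 = 1.915.
T₁⁴ − T₂⁴ = 1.87×10^11 − 4.30×10^8 = 1.87×10^11 K⁴.
q = 5.67×10⁻⁸ × 1.87×10^11 / 1.915 = 5540 W/m².

q ≈ 5540 W/m²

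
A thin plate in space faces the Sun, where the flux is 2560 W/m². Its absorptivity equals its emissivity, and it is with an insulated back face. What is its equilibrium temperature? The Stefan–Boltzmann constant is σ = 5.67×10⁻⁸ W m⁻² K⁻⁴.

T ≈ 461 K

Absorbed flux αS = emitted flux εσT⁴ (one radiating face); with α = ε, T = (S/σ)^(1/4).
T = (2560 / 5.67×10⁻⁸)^(1/4) = (4.51×10^10)^(1/4).
T = 461 K.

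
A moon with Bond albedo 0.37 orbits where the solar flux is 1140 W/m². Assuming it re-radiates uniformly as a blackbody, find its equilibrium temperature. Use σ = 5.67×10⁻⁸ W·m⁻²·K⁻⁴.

T ≈ 237 K

Power absorbed = (1−a)S·πR²; power emitted = 4πR²σT⁴. Equating and cancelling πR²:
T = ((1−a)S / 4σ)^(1/4) = (718 / (4 × 5.67×10⁻⁸))^(1/4) = (3.17×10^9)^(1/4).
T = 237 K.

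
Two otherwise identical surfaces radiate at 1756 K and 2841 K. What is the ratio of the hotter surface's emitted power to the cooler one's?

P ∝ T⁴, so the ratio is (2841/1756)⁴ = (1.618)⁴ = 6.85.

ratio ≈ 6.85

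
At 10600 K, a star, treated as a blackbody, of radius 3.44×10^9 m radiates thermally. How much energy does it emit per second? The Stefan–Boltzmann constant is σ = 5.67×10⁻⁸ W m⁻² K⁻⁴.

P ≈ 1.06×10^29 W

A = 4πr² = 4π × (3.44×10^9)² = 1.49×10^20 m².
P = σAT⁴ = 5.67×10⁻⁸ × 1.49×10^20 × (10600)⁴ = 5.67×10⁻⁸ × 1.49×10^20 × 1.26×10^16.
P = 1.06×10^29 W.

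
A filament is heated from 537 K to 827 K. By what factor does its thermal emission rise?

P ∝ T⁴, so the ratio is (827/537)⁴ = (1.540)⁴ = 5.63.

ratio ≈ 5.63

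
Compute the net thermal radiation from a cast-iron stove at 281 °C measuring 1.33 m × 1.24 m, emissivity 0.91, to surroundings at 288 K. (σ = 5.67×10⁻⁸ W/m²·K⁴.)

Q ≈ 7430 W

A = 1.33 × 1.24 = 1.65 m².
Convert: 281 °C = 554 K.
Q = εσA(T⁴ − T_s⁴). T⁴ − T_s⁴ = (554)⁴ − (288)⁴ = 9.42×10^10 − 6.88×10^9 = 8.73×10^10 K⁴.
Q = 0.91 × 5.67×10⁻⁸ × 1.65 × 8.73×10^10 = 7430 W.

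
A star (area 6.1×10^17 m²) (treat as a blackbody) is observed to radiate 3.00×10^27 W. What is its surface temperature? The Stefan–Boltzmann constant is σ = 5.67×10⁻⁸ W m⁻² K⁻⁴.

T ≈ 17200 K

From P = σAT⁴, T = (P / σA)^(1/4) = (3.00×10^27 / (5.67×10⁻⁸ × 6.10×10^17))^(1/4).
T = (8.67×10^16)^(1/4) = 17200 K.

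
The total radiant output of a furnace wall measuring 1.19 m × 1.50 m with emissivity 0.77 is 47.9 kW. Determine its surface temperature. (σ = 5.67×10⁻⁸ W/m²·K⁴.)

A = 1.19 × 1.50 = 1.78 m².
From P = εσAT⁴, T = (P / εσA)^(1/4) = (47900 / (0.77 × 5.67×10⁻⁸ × 1.78))^(1/4).
T = (6.15×10^11)^(1/4) = 885 K.

T ≈ 885 K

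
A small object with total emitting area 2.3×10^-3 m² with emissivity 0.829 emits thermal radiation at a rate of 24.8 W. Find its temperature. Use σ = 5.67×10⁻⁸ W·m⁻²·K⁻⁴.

From P = εσAT⁴, T = (P / εσA)^(1/4) = (24.8 / (0.829 × 5.67×10⁻⁸ × 2.30×10^-3))^(1/4).
T = (2.29×10^11)^(1/4) = 692 K.

T ≈ 692 K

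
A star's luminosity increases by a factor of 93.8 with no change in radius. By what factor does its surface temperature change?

factor ≈ 3.11

P ∝ T⁴ ⇒ T ∝ P^(1/4), so T scales by (93.8)^(1/4) = 3.11.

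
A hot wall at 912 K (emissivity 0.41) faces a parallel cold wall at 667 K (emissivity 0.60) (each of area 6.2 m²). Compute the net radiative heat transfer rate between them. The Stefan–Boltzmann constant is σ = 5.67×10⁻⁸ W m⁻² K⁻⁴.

For two large parallel gray plates, q = σ(T₁⁴ − T₂⁴) / (1/ε₁ + 1/ε₂ − 1).
1/ε₁ + 1/ε₂ − 1 = 1/0.41 + 1/0.60 − 1 = 3.106.
T₁⁴ − T₂⁴ = 6.92×10^11 − 1.98×10^11 = 4.94×10^11 K⁴.
q = 5.67×10⁻⁸ × 4.94×10^11 / 3.106 = 9020 W/m².
Q = q·A = 9020 × 6.2 = 55900 W.

Q ≈ 55900 W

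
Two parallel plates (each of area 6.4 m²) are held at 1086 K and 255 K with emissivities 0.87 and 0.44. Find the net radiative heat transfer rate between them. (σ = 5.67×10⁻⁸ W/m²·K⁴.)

Q ≈ 2.08×10^5 W

For two large parallel gray plates, q = σ(T₁⁴ − T₂⁴) / (1/ε₁ + 1/ε₂ − 1).
1/ε₁ + 1/ε₂ − 1 = 1/0.87 + 1/0.44 − 1 = 2.422.
T₁⁴ − T₂⁴ = 1.39×10^12 − 4.23×10^9 = 1.39×10^12 K⁴.
q = 5.67×10⁻⁸ × 1.39×10^12 / 2.422 = 32500 W/m².
Q = q·A = 32500 × 6.4 = 2.08×10^5 W.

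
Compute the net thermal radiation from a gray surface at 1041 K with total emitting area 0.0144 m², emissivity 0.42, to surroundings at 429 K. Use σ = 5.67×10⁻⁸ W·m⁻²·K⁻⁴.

Q ≈ 391 W

Q = εσA(T⁴ − T_s⁴). T⁴ − T_s⁴ = (1041)⁴ − (429)⁴ = 1.17×10^12 − 3.39×10^10 = 1.14×10^12 K⁴.
Q = 0.42 × 5.67×10⁻⁸ × 0.0144 × 1.14×10^12 = 391 W.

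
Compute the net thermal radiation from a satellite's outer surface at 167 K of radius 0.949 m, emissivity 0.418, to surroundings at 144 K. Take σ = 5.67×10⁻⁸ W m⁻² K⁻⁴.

A = 4πr² = 4π × (0.949)² = 11.3 m².
Q = εσA(T⁴ − T_s⁴). T⁴ − T_s⁴ = (167)⁴ − (144)⁴ = 7.78×10^8 − 4.30×10^8 = 3.48×10^8 K⁴.
Q = 0.418 × 5.67×10⁻⁸ × 11.3 × 3.48×10^8 = 93.3 W.

Q ≈ 93.3 W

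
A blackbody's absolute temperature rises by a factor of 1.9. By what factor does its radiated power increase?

P ∝ T⁴, so the power scales as (1.9)⁴ = 13.0.

factor ≈ 13.0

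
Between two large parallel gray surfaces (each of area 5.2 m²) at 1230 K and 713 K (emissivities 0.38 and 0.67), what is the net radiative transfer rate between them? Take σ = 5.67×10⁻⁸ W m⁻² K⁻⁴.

For two large parallel gray plates, q = σ(T₁⁴ − T₂⁴) / (1/ε₁ + 1/ε₂ − 1).
1/ε₁ + 1/ε₂ − 1 = 1/0.38 + 1/0.67 − 1 = 3.124.
T₁⁴ − T₂⁴ = 2.29×10^12 − 2.58×10^11 = 2.03×10^12 K⁴.
q = 5.67×10⁻⁸ × 2.03×10^12 / 3.124 = 36900 W/m².
Q = q·A = 36900 × 5.2 = 1.92×10^5 W.

Q ≈ 1.92×10^5 W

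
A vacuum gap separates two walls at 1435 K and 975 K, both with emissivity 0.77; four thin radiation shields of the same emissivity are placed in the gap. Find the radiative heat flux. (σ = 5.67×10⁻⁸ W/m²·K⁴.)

q ≈ 23700 W/m²

Each of the 5 gaps contributes resistance (2/ε − 1) = 2/0.77 − 1 = 1.597; total = 7.987.
q = σ(T₁⁴ − T₂⁴) / 7.987 = 5.67×10⁻⁸ × 3.34×10^12 / 7.987 = 23700 W/m².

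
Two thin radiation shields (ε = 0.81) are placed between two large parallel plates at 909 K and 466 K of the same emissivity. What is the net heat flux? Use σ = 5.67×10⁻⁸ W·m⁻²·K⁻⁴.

q ≈ 8180 W/m²

Each of the 3 gaps contributes resistance (2/ε − 1) = 2/0.81 − 1 = 1.469; total = 4.407.
q = σ(T₁⁴ − T₂⁴) / 4.407 = 5.67×10⁻⁸ × 6.36×10^11 / 4.407 = 8180 W/m².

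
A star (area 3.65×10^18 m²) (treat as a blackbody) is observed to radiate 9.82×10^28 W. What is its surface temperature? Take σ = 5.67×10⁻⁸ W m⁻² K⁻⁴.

T ≈ 26200 K

From P = σAT⁴, T = (P / σA)^(1/4) = (9.82×10^28 / (5.67×10⁻⁸ × 3.65×10^18))^(1/4).
T = (4.74×10^17)^(1/4) = 26200 K.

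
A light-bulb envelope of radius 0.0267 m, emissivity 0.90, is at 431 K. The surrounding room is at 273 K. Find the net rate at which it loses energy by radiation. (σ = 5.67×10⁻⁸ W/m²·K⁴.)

A = 4πr² = 4π × (0.0267)² = 8.96×10^-3 m².
Q = εσA(T⁴ − T_s⁴). T⁴ − T_s⁴ = (431)⁴ − (273)⁴ = 3.45×10^10 − 5.55×10^9 = 2.90×10^10 K⁴.
Q = 0.90 × 5.67×10⁻⁸ × 8.96×10^-3 × 2.90×10^10 = 13.2 W.

Q ≈ 13.2 W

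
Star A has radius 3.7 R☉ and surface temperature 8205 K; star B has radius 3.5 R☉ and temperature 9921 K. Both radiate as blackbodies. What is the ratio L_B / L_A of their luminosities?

L = 4πR²σT⁴ ∝ R²T⁴, so L_B/L_A = (3.5/3.7)² × (9921/8205)⁴ = 0.895 × 2.14 = 1.91.

L_B/L_A ≈ 1.91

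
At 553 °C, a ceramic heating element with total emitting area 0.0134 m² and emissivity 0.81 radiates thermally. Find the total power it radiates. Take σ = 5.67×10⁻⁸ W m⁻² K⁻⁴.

553 °C = 826 K.
P = εσAT⁴ = 0.81 × 5.67×10⁻⁸ × 0.0134 × (826)⁴ = 0.81 × 5.67×10⁻⁸ × 0.0134 × 4.66×10^11.
P = 286 W.

P ≈ 286 W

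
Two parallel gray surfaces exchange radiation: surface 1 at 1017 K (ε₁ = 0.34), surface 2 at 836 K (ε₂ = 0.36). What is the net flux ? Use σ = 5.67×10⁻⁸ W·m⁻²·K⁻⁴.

q ≈ 6980 W/m²

For two large parallel gray plates, q = σ(T₁⁴ − T₂⁴) / (1/ε₁ + 1/ε₂ − 1).
1/ε₁ + 1/ε₂ − 1 = 1/0.34 + 1/0.36 − 1 = 4.719.
T₁⁴ − T₂⁴ = 1.07×10^12 − 4.88×10^11 = 5.81×10^11 K⁴.
q = 5.67×10⁻⁸ × 5.81×10^11 / 4.719 = 6980 W/m².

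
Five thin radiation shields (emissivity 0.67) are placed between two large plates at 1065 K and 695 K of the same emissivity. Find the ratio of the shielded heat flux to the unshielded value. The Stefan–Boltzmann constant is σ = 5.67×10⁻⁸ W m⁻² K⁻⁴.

With N identical shields there are N+1 = 6 gaps in series, each with the same radiative resistance, so the flux falls to 1/(N+1) of its unshielded value.

ratio ≈ 0.167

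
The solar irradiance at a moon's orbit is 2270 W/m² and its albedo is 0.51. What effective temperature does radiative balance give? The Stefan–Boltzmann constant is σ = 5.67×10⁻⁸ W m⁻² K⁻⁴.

Power absorbed = (1−a)S·πR²; power emitted = 4πR²σT⁴. Equating and cancelling πR²:
T = ((1−a)S / 4σ)^(1/4) = (1110 / (4 × 5.67×10⁻⁸))^(1/4) = (4.90×10^9)^(1/4).
T = 265 K.

T ≈ 265 K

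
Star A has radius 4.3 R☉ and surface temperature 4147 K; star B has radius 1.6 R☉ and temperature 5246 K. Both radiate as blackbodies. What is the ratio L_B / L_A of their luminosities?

L = 4πR²σT⁴ ∝ R²T⁴, so L_B/L_A = (1.6/4.3)² × (5246/4147)⁴ = 0.138 × 2.56 = 0.355.

L_B/L_A ≈ 0.355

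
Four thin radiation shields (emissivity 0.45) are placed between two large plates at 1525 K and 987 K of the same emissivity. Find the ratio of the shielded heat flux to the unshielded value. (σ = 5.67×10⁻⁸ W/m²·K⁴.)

ratio ≈ 0.200

With N identical shields there are N+1 = 5 gaps in series, each with the same radiative resistance, so the flux falls to 1/(N+1) of its unshielded value.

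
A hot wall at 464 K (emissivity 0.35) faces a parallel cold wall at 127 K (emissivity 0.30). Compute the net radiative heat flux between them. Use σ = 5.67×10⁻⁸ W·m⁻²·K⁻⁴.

For two large parallel gray plates, q = σ(T₁⁴ − T₂⁴) / (1/ε₁ + 1/ε₂ − 1).
1/ε₁ + 1/ε₂ − 1 = 1/0.35 + 1/0.30 − 1 = 5.190.
T₁⁴ − T₂⁴ = 4.64×10^10 − 2.60×10^8 = 4.61×10^10 K⁴.
q = 5.67×10⁻⁸ × 4.61×10^10 / 5.190 = 504 W/m².

q ≈ 504 W/m²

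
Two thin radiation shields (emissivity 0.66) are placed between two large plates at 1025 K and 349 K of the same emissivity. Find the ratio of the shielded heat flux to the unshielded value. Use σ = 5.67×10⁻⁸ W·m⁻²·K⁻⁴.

ratio ≈ 0.333

With N identical shields there are N+1 = 3 gaps in series, each with the same radiative resistance, so the flux falls to 1/(N+1) of its unshielded value.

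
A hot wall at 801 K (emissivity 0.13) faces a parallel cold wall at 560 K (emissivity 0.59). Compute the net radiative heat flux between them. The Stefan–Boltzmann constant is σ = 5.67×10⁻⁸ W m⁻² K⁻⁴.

q ≈ 2120 W/m²

For two large parallel gray plates, q = σ(T₁⁴ − T₂⁴) / (1/ε₁ + 1/ε₂ − 1).
1/ε₁ + 1/ε₂ − 1 = 1/0.13 + 1/0.59 − 1 = 8.387.
T₁⁴ − T₂⁴ = 4.12×10^11 − 9.83×10^10 = 3.13×10^11 K⁴.
q = 5.67×10⁻⁸ × 3.13×10^11 / 8.387 = 2120 W/m².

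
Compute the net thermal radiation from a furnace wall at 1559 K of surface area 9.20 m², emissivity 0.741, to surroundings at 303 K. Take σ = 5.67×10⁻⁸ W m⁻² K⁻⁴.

Q = εσA(T⁴ − T_s⁴). T⁴ − T_s⁴ = (1559)⁴ − (303)⁴ = 5.91×10^12 − 8.43×10^9 = 5.90×10^12 K⁴.
Q = 0.741 × 5.67×10⁻⁸ × 9.20 × 5.90×10^12 = 2.28×10^6 W.

Q ≈ 2.28×10^6 W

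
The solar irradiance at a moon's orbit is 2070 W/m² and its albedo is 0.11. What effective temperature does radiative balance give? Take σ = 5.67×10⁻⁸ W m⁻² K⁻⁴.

T ≈ 300 K

Power absorbed = (1−a)S·πR²; power emitted = 4πR²σT⁴. Equating and cancelling πR²:
T = ((1−a)S / 4σ)^(1/4) = (1840 / (4 × 5.67×10⁻⁸))^(1/4) = (8.12×10^9)^(1/4).
T = 300 K.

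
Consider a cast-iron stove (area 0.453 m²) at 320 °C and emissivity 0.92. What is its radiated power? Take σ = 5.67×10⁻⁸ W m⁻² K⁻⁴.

P ≈ 2920 W

320 °C = 593 K.
P = εσAT⁴ = 0.92 × 5.67×10⁻⁸ × 0.453 × (593)⁴ = 0.92 × 5.67×10⁻⁸ × 0.453 × 1.24×10^11.
P = 2920 W.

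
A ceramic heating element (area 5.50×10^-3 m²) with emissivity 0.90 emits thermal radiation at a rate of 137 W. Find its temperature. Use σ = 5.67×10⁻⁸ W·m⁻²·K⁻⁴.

From P = εσAT⁴, T = (P / εσA)^(1/4) = (137 / (0.90 × 5.67×10⁻⁸ × 5.50×10^-3))^(1/4).
T = (4.88×10^11)^(1/4) = 836 K.

T ≈ 836 K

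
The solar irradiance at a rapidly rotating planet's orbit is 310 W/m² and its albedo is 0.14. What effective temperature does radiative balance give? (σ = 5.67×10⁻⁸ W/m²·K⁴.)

Power absorbed = (1−a)S·πR²; power emitted = 4πR²σT⁴. Equating and cancelling πR²:
T = ((1−a)S / 4σ)^(1/4) = (267 / (4 × 5.67×10⁻⁸))^(1/4) = (1.18×10^9)^(1/4).
T = 185 K.

T ≈ 185 K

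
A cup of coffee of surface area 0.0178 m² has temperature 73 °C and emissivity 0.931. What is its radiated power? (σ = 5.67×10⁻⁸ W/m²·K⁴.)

P ≈ 13.5 W

73 °C = 346 K.
P = εσAT⁴ = 0.931 × 5.67×10⁻⁸ × 0.0178 × (346)⁴ = 0.931 × 5.67×10⁻⁸ × 0.0178 × 1.43×10^10.
P = 13.5 W.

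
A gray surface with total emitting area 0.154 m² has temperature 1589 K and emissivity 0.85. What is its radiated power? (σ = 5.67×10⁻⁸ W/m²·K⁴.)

P ≈ 47300 W

P = εσAT⁴ = 0.85 × 5.67×10⁻⁸ × 0.154 × (1589)⁴ = 0.85 × 5.67×10⁻⁸ × 0.154 × 6.38×10^12.
P = 47300 W.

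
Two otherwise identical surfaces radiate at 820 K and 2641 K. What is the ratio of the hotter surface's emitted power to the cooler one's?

ratio ≈ 108

P ∝ T⁴, so the ratio is (2641/820)⁴ = (3.221)⁴ = 108.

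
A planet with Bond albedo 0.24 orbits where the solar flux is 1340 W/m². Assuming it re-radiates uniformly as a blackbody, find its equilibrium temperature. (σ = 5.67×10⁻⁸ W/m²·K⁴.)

Power absorbed = (1−a)S·πR²; power emitted = 4πR²σT⁴. Equating and cancelling πR²:
T = ((1−a)S / 4σ)^(1/4) = (1020 / (4 × 5.67×10⁻⁸))^(1/4) = (4.49×10^9)^(1/4).
T = 259 K.

T ≈ 259 K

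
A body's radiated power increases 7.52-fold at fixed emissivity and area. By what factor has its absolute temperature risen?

factor ≈ 1.66

P ∝ T⁴ ⇒ T ∝ P^(1/4), so T scales by (7.52)^(1/4) = 1.66.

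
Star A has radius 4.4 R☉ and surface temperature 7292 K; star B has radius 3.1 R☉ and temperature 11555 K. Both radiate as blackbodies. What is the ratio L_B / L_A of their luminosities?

L_B/L_A ≈ 3.13

L = 4πR²σT⁴ ∝ R²T⁴, so L_B/L_A = (3.1/4.4)² × (11555/7292)⁴ = 0.496 × 6.31 = 3.13.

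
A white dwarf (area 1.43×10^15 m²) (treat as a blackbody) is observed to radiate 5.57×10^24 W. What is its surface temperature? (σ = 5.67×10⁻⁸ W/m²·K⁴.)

From P = σAT⁴, T = (P / σA)^(1/4) = (5.57×10^24 / (5.67×10⁻⁸ × 1.43×10^15))^(1/4).
T = (6.87×10^16)^(1/4) = 16200 K.

T ≈ 16200 K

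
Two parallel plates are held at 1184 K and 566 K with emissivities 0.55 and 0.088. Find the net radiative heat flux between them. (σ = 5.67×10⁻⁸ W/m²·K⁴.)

For two large parallel gray plates, q = σ(T₁⁴ − T₂⁴) / (1/ε₁ + 1/ε₂ − 1).
1/ε₁ + 1/ε₂ − 1 = 1/0.55 + 1/0.088 − 1 = 12.18.
T₁⁴ − T₂⁴ = 1.97×10^12 − 1.03×10^11 = 1.86×10^12 K⁴.
q = 5.67×10⁻⁸ × 1.86×10^12 / 12.18 = 8670 W/m².

q ≈ 8670 W/m²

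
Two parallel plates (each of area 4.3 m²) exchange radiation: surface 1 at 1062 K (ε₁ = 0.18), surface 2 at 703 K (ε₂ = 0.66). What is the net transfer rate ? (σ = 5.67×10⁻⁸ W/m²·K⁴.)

For two large parallel gray plates, q = σ(T₁⁴ − T₂⁴) / (1/ε₁ + 1/ε₂ − 1).
1/ε₁ + 1/ε₂ − 1 = 1/0.18 + 1/0.66 − 1 = 6.071.
T₁⁴ − T₂⁴ = 1.27×10^12 − 2.44×10^11 = 1.03×10^12 K⁴.
q = 5.67×10⁻⁸ × 1.03×10^12 / 6.071 = 9600 W/m².
Q = q·A = 9600 × 4.3 = 41300 W.

Q ≈ 41300 W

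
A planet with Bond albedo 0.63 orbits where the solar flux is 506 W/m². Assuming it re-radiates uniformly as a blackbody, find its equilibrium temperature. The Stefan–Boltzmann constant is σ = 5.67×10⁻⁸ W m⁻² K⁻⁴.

Power absorbed = (1−a)S·πR²; power emitted = 4πR²σT⁴. Equating and cancelling πR²:
T = ((1−a)S / 4σ)^(1/4) = (187 / (4 × 5.67×10⁻⁸))^(1/4) = (8.25×10^8)^(1/4).
T = 170 K.

T ≈ 170 K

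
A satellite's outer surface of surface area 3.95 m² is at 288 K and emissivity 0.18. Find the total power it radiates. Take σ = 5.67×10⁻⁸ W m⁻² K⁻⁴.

Stefan–Boltzmann: P = εσAT⁴ = 0.18 × 5.67×10⁻⁸ × 3.95 × (288)⁴ = 0.18 × 5.67×10⁻⁸ × 3.95 × 6.88×10^9.
P = 277 W.

P ≈ 277 W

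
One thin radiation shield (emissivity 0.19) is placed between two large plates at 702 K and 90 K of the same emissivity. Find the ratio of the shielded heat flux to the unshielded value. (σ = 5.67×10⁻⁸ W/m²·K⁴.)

With N identical shields there are N+1 = 2 gaps in series, each with the same radiative resistance, so the flux falls to 1/(N+1) of its unshielded value.

ratio ≈ 0.500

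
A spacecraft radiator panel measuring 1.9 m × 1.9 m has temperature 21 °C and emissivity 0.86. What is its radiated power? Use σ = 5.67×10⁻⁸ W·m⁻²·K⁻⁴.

A = 1.9 × 1.9 = 3.61 m².
21 °C = 294 K.
P = εσAT⁴ = 0.86 × 5.67×10⁻⁸ × 3.61 × (294)⁴ = 0.86 × 5.67×10⁻⁸ × 3.61 × 7.47×10^9.
P = 1320 W.

P ≈ 1320 W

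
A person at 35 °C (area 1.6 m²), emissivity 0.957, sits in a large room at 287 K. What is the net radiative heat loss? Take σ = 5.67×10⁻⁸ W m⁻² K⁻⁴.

Q ≈ 192 W

Convert: 35 °C = 308 K.
Q = εσA(T⁴ − T_s⁴). T⁴ − T_s⁴ = (308)⁴ − (287)⁴ = 9.00×10^9 − 6.78×10^9 = 2.21×10^9 K⁴.
Q = 0.957 × 5.67×10⁻⁸ × 1.60 × 2.21×10^9 = 192 W.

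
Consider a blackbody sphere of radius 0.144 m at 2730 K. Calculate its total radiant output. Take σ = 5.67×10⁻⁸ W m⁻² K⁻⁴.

A = 4πr² = 4π × (0.144)² = 0.261 m².
P = σAT⁴ = 5.67×10⁻⁸ × 0.261 × (2730)⁴ = 5.67×10⁻⁸ × 0.261 × 5.55×10^13.
P = 8.21×10^5 W.

P ≈ 8.21×10^5 W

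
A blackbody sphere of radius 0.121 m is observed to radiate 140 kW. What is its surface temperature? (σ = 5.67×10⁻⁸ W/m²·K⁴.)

A = 4πr² = 4π × (0.121)² = 0.184 m².
From P = σAT⁴, T = (P / σA)^(1/4) = (1.40×10^5 / (5.67×10⁻⁸ × 0.184))^(1/4).
T = (1.34×10^13)^(1/4) = 1910 K.

T ≈ 1910 K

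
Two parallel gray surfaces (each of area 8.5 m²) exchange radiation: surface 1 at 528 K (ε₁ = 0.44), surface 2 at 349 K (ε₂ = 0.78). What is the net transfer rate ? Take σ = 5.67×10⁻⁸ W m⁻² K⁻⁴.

Q ≈ 11900 W

For two large parallel gray plates, q = σ(T₁⁴ − T₂⁴) / (1/ε₁ + 1/ε₂ − 1).
1/ε₁ + 1/ε₂ − 1 = 1/0.44 + 1/0.78 − 1 = 2.555.
T₁⁴ − T₂⁴ = 7.77×10^10 − 1.48×10^10 = 6.29×10^10 K⁴.
q = 5.67×10⁻⁸ × 6.29×10^10 / 2.555 = 1400 W/m².
Q = q·A = 1400 × 8.5 = 11900 W.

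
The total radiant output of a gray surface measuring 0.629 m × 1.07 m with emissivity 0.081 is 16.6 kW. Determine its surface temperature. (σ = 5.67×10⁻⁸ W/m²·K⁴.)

A = 0.629 × 1.07 = 0.673 m².
From P = εσAT⁴, T = (P / εσA)^(1/4) = (16600 / (0.081 × 5.67×10⁻⁸ × 0.673))^(1/4).
T = (5.37×10^12)^(1/4) = 1520 K.

T ≈ 1520 K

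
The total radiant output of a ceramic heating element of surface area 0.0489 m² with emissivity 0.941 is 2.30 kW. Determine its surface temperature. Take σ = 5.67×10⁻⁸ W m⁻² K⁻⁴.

T ≈ 969 K

From P = εσAT⁴, T = (P / εσA)^(1/4) = (2300 / (0.941 × 5.67×10⁻⁸ × 0.0489))^(1/4).
T = (8.82×10^11)^(1/4) = 969 K.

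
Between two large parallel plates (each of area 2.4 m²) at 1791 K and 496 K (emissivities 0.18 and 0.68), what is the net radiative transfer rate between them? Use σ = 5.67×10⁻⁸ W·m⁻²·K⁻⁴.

Q ≈ 2.31×10^5 W

For two large parallel gray plates, q = σ(T₁⁴ − T₂⁴) / (1/ε₁ + 1/ε₂ − 1).
1/ε₁ + 1/ε₂ − 1 = 1/0.18 + 1/0.68 − 1 = 6.026.
T₁⁴ − T₂⁴ = 1.03×10^13 − 6.05×10^10 = 1.02×10^13 K⁴.
q = 5.67×10⁻⁸ × 1.02×10^13 / 6.026 = 96200 W/m².
Q = q·A = 96200 × 2.4 = 2.31×10^5 W.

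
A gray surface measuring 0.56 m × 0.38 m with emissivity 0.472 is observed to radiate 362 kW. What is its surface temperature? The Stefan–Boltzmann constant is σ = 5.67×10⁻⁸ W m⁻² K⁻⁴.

A = 0.56 × 0.38 = 0.213 m².
From P = εσAT⁴, T = (P / εσA)^(1/4) = (3.62×10^5 / (0.472 × 5.67×10⁻⁸ × 0.213))^(1/4).
T = (6.36×10^13)^(1/4) = 2820 K.

T ≈ 2820 K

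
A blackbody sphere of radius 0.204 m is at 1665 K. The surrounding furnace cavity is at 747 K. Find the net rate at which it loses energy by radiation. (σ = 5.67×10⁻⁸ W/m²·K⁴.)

A = 4πr² = 4π × (0.204)² = 0.523 m².
Q = σA(T⁴ − T_s⁴). T⁴ − T_s⁴ = (1665)⁴ − (747)⁴ = 7.69×10^12 − 3.11×10^11 = 7.37×10^12 K⁴.
Q = 5.67×10⁻⁸ × 0.523 × 7.37×10^12 = 2.19×10^5 W.

Q ≈ 2.19×10^5 W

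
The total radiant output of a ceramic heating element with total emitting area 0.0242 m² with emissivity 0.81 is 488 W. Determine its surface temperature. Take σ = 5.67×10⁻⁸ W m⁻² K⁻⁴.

From P = εσAT⁴, T = (P / εσA)^(1/4) = (488 / (0.81 × 5.67×10⁻⁸ × 0.0242))^(1/4).
T = (4.39×10^11)^(1/4) = 814 K.

T ≈ 814 K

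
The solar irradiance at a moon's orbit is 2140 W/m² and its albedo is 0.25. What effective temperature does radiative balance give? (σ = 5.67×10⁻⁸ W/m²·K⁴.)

T ≈ 290 K

Power absorbed = (1−a)S·πR²; power emitted = 4πR²σT⁴. Equating and cancelling πR²:
T = ((1−a)S / 4σ)^(1/4) = (1600 / (4 × 5.67×10⁻⁸))^(1/4) = (7.08×10^9)^(1/4).
T = 290 K.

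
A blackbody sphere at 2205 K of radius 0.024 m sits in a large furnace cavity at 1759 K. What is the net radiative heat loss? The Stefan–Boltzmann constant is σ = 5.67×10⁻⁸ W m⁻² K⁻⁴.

Q ≈ 5770 W

A = 4πr² = 4π × (0.024)² = 7.24×10^-3 m².
Q = σA(T⁴ − T_s⁴). T⁴ − T_s⁴ = (2205)⁴ − (1759)⁴ = 2.36×10^13 − 9.57×10^12 = 1.41×10^13 K⁴.
Q = 5.67×10⁻⁸ × 7.24×10^-3 × 1.41×10^13 = 5770 W.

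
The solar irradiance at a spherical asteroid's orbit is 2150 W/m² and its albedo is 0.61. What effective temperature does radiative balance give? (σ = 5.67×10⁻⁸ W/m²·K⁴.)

T ≈ 247 K

Power absorbed = (1−a)S·πR²; power emitted = 4πR²σT⁴. Equating and cancelling πR²:
T = ((1−a)S / 4σ)^(1/4) = (838 / (4 × 5.67×10⁻⁸))^(1/4) = (3.70×10^9)^(1/4).
T = 247 K.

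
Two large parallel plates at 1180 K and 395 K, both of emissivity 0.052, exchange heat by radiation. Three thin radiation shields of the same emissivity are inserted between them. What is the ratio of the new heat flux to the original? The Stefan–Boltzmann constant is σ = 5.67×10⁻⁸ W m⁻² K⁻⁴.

With N identical shields there are N+1 = 4 gaps in series, each with the same radiative resistance, so the flux falls to 1/(N+1) of its unshielded value.

ratio ≈ 0.250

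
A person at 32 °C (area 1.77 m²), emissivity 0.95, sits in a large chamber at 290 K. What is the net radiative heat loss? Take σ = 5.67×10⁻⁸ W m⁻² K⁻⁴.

Convert: 32 °C = 305 K.
Q = εσA(T⁴ − T_s⁴). T⁴ − T_s⁴ = (305)⁴ − (290)⁴ = 8.65×10^9 − 7.07×10^9 = 1.58×10^9 K⁴.
Q = 0.95 × 5.67×10⁻⁸ × 1.77 × 1.58×10^9 = 151 W.

Q ≈ 151 W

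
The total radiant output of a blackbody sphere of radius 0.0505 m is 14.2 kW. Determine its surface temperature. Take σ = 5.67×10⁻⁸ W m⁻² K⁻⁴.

T ≈ 1670 K

A = 4πr² = 4π × (0.0505)² = 0.0320 m².
From P = σAT⁴, T = (P / σA)^(1/4) = (14200 / (5.67×10⁻⁸ × 0.0320))^(1/4).
T = (7.81×10^12)^(1/4) = 1670 K.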